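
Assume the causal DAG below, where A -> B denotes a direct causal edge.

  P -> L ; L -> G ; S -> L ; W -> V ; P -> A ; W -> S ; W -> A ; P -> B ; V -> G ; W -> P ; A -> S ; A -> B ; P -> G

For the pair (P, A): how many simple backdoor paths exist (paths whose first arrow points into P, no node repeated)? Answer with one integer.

A backdoor path from P to A is any simple undirected path whose first edge points into P (i.e. leaves P via a parent).
Parents of P: {W}.
Enumerating:
  P1: P <- W -> V -> G <- L <- S <- A
  P2: P <- W -> A
  P3: P <- W -> S <- A
That exhausts the simple backdoor paths. Count: 3.

3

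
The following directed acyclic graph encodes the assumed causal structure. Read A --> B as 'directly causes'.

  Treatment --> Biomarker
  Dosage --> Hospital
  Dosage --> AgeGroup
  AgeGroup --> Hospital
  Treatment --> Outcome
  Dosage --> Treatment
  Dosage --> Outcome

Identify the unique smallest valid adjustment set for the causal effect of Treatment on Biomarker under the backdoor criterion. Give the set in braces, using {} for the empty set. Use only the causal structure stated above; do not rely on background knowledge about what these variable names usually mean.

{}

Variables eligible for adjustment (non-descendants of Treatment, excluding Treatment and Biomarker): {AgeGroup, Dosage, Hospital}.
Backdoor paths from Treatment to Biomarker:
  (none)
With no backdoor paths the empty set already satisfies the criterion, and it is trivially minimal.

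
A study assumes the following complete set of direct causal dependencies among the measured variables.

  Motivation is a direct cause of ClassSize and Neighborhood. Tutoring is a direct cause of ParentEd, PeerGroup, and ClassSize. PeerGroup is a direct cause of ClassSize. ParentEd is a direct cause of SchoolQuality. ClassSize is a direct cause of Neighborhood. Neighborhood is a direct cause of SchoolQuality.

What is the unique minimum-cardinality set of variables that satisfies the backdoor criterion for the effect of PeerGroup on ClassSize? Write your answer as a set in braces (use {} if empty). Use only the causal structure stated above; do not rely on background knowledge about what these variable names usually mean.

Variables eligible for adjustment (non-descendants of PeerGroup, excluding PeerGroup and ClassSize): {Motivation, ParentEd, Tutoring}.
Backdoor paths from PeerGroup to ClassSize:
  P1: PeerGroup <- Tutoring -> ParentEd -> SchoolQuality <- Neighborhood <- Motivation -> ClassSize
  P2: PeerGroup <- Tutoring -> ParentEd -> SchoolQuality <- Neighborhood <- ClassSize
  P3: PeerGroup <- Tutoring -> ClassSize
The empty set is not sufficient: P3 (PeerGroup <- Tutoring -> ClassSize) has no collider blocking it and no conditioned non-collider, so it is open.
Try {Tutoring}:
  P1: blocked at fork node Tutoring ∈ conditioning set.
  P2: blocked at fork node Tutoring ∈ conditioning set.
  P3: blocked at fork node Tutoring ∈ conditioning set.
{Tutoring} contains no descendant of PeerGroup and blocks every backdoor path.
No other singleton works — e.g. {ParentEd} leaves P3 open — so {Tutoring} is the unique smallest valid adjustment set.

{Tutoring}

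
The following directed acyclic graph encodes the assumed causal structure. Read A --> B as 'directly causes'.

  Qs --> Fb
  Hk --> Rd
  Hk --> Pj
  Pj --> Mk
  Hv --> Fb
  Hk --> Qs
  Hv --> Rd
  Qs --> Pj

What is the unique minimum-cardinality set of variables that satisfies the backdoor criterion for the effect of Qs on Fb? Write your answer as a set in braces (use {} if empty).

{}

Variables eligible for adjustment (non-descendants of Qs, excluding Qs and Fb): {Hk, Hv, Rd}.
Backdoor paths from Qs to Fb:
  P1: Qs <- Hk -> Rd <- Hv -> Fb
Each backdoor path contains an unconditioned collider, so every path is already blocked with the empty conditioning set:
  P1: blocked at collider Rd (neither it nor any descendant is in the conditioning set).
The empty set is therefore the unique smallest valid set.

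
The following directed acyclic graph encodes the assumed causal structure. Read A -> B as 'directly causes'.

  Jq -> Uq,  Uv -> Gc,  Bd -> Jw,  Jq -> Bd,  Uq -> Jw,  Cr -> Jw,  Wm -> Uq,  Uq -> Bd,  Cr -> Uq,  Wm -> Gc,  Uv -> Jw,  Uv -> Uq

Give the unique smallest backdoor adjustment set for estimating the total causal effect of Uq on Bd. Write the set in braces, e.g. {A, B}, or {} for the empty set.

{Jq}

Variables eligible for adjustment (non-descendants of Uq, excluding Uq and Bd): {Cr, Gc, Jq, Uv, Wm}.
Backdoor paths from Uq to Bd:
  P1: Uq <- Jq -> Bd
  P2: Uq <- Uv -> Jw <- Bd
  P3: Uq <- Cr -> Jw <- Bd
  P4: Uq <- Wm -> Gc <- Uv -> Jw <- Bd
The empty set is not sufficient: P1 (Uq <- Jq -> Bd) has no collider blocking it and no conditioned non-collider, so it is open.
Try {Jq}:
  P1: blocked at fork node Jq ∈ conditioning set.
  P2: blocked at collider Jw (neither it nor any descendant is in the conditioning set).
  P3: blocked at collider Jw (neither it nor any descendant is in the conditioning set).
  P4: blocked at collider Gc (neither it nor any descendant is in the conditioning set).
{Jq} contains no descendant of Uq and blocks every backdoor path.
No other singleton works — e.g. {Uv} leaves P1 open — so {Jq} is the unique smallest valid adjustment set.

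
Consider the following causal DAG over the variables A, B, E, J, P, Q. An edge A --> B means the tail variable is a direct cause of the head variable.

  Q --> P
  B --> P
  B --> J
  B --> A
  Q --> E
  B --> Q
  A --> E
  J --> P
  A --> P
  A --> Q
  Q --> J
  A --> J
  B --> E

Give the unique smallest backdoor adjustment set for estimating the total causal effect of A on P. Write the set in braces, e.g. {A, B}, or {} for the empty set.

{B}

Variables eligible for adjustment (non-descendants of A, excluding A and P): {B}.
Backdoor paths from A to P:
  P1: A <- B -> Q -> J -> P
  P2: A <- B -> Q -> P
  P3: A <- B -> J <- Q -> P
  P4: A <- B -> J -> P
  P5: A <- B -> E <- Q -> J -> P
  P6: A <- B -> E <- Q -> P
  P7: A <- B -> P
The empty set is not sufficient: P1 (A <- B -> Q -> J -> P) has no collider blocking it and no conditioned non-collider, so it is open.
Try {B}:
  P1: blocked at fork node B ∈ conditioning set.
  P2: blocked at fork node B ∈ conditioning set.
  P3: blocked at fork node B ∈ conditioning set.
  P4: blocked at fork node B ∈ conditioning set.
  P5: blocked at fork node B ∈ conditioning set.
  P6: blocked at fork node B ∈ conditioning set.
  P7: blocked at fork node B ∈ conditioning set.
{B} contains no descendant of A and blocks every backdoor path.
{B} is the unique smallest valid adjustment set.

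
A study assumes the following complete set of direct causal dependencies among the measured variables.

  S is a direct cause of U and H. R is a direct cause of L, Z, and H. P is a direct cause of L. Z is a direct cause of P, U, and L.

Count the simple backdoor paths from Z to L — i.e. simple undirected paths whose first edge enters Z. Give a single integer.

A backdoor path from Z to L is any simple undirected path whose first edge points into Z (i.e. leaves Z via a parent).
Parents of Z: {R}.
Enumerating:
  P1: Z <- R -> L
That exhausts the simple backdoor paths. Count: 1.

1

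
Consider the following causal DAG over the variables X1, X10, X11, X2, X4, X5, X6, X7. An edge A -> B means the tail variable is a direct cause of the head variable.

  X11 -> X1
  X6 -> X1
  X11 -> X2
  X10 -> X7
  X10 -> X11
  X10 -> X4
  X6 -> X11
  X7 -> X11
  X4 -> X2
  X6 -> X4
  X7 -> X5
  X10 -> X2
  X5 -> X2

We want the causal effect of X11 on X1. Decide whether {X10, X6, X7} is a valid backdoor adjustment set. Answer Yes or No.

Yes

Backdoor paths from X11 to X1 (paths whose first edge points into X11):
  P1: X11 <- X6 -> X1
  P2: X11 <- X10 -> X7 -> X5 -> X2 <- X4 <- X6 -> X1
  P3: X11 <- X10 -> X4 <- X6 -> X1
  P4: X11 <- X10 -> X2 <- X4 <- X6 -> X1
  P5: X11 <- X7 <- X10 -> X4 <- X6 -> X1
  P6: X11 <- X7 <- X10 -> X2 <- X4 <- X6 -> X1
  P7: X11 <- X7 -> X5 -> X2 <- X10 -> X4 <- X6 -> X1
  P8: X11 <- X7 -> X5 -> X2 <- X4 <- X6 -> X1
Condition 1 (no descendant of X11 in the set): holds — descendants of X11 are {X1, X2}; none are in {X10, X6, X7}.
Condition 2 (every backdoor path blocked by {X10, X6, X7}):
  P1: blocked at fork node X6 ∈ conditioning set.
  P2: blocked at fork node X10 ∈ conditioning set.
  P3: blocked at fork node X10 ∈ conditioning set.
  P4: blocked at fork node X10 ∈ conditioning set.
  P5: blocked at chain node X7 ∈ conditioning set.
  P6: blocked at chain node X7 ∈ conditioning set.
  P7: blocked at fork node X7 ∈ conditioning set.
  P8: blocked at fork node X7 ∈ conditioning set.
{X10, X6, X7} satisfies the backdoor criterion.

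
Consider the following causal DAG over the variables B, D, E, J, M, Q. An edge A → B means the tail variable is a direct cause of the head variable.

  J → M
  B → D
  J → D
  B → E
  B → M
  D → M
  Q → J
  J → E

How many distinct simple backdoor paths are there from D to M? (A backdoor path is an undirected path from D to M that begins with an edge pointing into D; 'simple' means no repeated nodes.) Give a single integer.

4

A backdoor path from D to M is any simple undirected path whose first edge points into D (i.e. leaves D via a parent).
Parents of D: {B, J}.
Enumerating:
  P1: D <- J -> M
  P2: D <- J -> E <- B -> M
  P3: D <- B -> M
  P4: D <- B -> E <- J -> M
That exhausts the simple backdoor paths. Count: 4.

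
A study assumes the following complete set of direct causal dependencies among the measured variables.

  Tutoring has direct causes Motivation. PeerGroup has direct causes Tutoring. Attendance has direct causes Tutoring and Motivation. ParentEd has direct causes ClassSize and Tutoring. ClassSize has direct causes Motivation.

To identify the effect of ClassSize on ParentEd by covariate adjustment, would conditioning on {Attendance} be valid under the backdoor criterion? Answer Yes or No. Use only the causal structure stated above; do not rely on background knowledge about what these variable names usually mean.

Backdoor paths from ClassSize to ParentEd (paths whose first edge points into ClassSize):
  P1: ClassSize <- Motivation -> Tutoring -> ParentEd
  P2: ClassSize <- Motivation -> Attendance <- Tutoring -> ParentEd
Condition 1 (no descendant of ClassSize in the set): holds — descendants of ClassSize are {ParentEd}; none are in {Attendance}.
Condition 2 (every backdoor path blocked by {Attendance}):
  P1: open — no interior node is in the conditioning set.
  P2: open — collider(s) Attendance are conditioned on (or have a conditioned descendant) and no non-collider on the path is in the set.
{Attendance} does not satisfy the backdoor criterion.

No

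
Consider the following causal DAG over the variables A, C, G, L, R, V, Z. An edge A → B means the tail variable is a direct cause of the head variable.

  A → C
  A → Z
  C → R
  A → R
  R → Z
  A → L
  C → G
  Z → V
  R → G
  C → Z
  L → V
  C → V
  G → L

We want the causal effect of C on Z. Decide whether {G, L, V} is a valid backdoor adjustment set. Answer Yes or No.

Backdoor paths from C to Z (paths whose first edge points into C):
  P1: C <- A -> R -> G -> L -> V <- Z
  P2: C <- A -> R -> Z
  P3: C <- A -> L <- G <- R -> Z
  P4: C <- A -> L -> V <- Z
  P5: C <- A -> Z
Condition 1 (no descendant of C in the set): FAILS — G, L, and V are descendants of C.
Condition 2 (every backdoor path blocked by {G, L, V}):
  P1: blocked at chain node G ∈ conditioning set.
  P2: open — no interior node is in the conditioning set.
  P3: blocked at chain node G ∈ conditioning set.
  P4: blocked at chain node L ∈ conditioning set.
  P5: open — no interior node is in the conditioning set.
{G, L, V} does not satisfy the backdoor criterion.

No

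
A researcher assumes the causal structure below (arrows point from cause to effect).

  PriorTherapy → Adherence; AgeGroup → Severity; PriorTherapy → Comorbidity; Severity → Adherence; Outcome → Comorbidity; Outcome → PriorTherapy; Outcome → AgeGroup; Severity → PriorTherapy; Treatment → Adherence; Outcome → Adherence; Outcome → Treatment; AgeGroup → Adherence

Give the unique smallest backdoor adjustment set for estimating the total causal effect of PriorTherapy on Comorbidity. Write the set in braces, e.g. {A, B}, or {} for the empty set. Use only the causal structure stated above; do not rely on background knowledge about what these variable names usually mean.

{Outcome}

Variables eligible for adjustment (non-descendants of PriorTherapy, excluding PriorTherapy and Comorbidity): {AgeGroup, Outcome, Severity, Treatment}.
Backdoor paths from PriorTherapy to Comorbidity:
  P1: PriorTherapy <- Outcome -> Comorbidity
  P2: PriorTherapy <- Severity <- AgeGroup <- Outcome -> Comorbidity
  P3: PriorTherapy <- Severity <- AgeGroup -> Adherence <- Outcome -> Comorbidity
  P4: PriorTherapy <- Severity <- AgeGroup -> Adherence <- Treatment <- Outcome -> Comorbidity
  P5: PriorTherapy <- Severity -> Adherence <- Outcome -> Comorbidity
  P6: PriorTherapy <- Severity -> Adherence <- Treatment <- Outcome -> Comorbidity
  P7: PriorTherapy <- Severity -> Adherence <- AgeGroup <- Outcome -> Comorbidity
The empty set is not sufficient: P1 (PriorTherapy <- Outcome -> Comorbidity) has no collider blocking it and no conditioned non-collider, so it is open.
Try {Outcome}:
  P1: blocked at fork node Outcome ∈ conditioning set.
  P2: blocked at fork node Outcome ∈ conditioning set.
  P3: blocked at collider Adherence (neither it nor any descendant is in the conditioning set).
  P4: blocked at collider Adherence (neither it nor any descendant is in the conditioning set).
  P5: blocked at collider Adherence (neither it nor any descendant is in the conditioning set).
  P6: blocked at collider Adherence (neither it nor any descendant is in the conditioning set).
  P7: blocked at collider Adherence (neither it nor any descendant is in the conditioning set).
{Outcome} contains no descendant of PriorTherapy and blocks every backdoor path.
No other singleton works — e.g. {Treatment} leaves P1 open — so {Outcome} is the unique smallest valid adjustment set.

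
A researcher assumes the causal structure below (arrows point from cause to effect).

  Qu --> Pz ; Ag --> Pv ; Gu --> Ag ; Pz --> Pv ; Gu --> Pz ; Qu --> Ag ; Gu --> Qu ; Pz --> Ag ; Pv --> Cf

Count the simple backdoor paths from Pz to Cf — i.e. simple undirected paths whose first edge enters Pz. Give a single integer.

4

A backdoor path from Pz to Cf is any simple undirected path whose first edge points into Pz (i.e. leaves Pz via a parent).
Parents of Pz: {Gu, Qu}.
Enumerating:
  P1: Pz <- Gu -> Qu -> Ag -> Pv -> Cf
  P2: Pz <- Gu -> Ag -> Pv -> Cf
  P3: Pz <- Qu <- Gu -> Ag -> Pv -> Cf
  P4: Pz <- Qu -> Ag -> Pv -> Cf
That exhausts the simple backdoor paths. Count: 4.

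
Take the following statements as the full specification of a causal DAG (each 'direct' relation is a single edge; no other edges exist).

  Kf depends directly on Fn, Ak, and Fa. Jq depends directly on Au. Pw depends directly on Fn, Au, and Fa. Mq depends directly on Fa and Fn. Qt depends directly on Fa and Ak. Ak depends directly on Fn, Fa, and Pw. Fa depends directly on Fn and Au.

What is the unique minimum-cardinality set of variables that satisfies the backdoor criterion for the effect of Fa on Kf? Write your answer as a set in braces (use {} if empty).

Variables eligible for adjustment (non-descendants of Fa, excluding Fa and Kf): {Au, Fn, Jq}.
Backdoor paths from Fa to Kf:
  P1: Fa <- Au -> Pw <- Fn -> Ak -> Kf
  P2: Fa <- Au -> Pw <- Fn -> Kf
  P3: Fa <- Au -> Pw -> Ak <- Fn -> Kf
  P4: Fa <- Au -> Pw -> Ak -> Kf
  P5: Fa <- Fn -> Pw -> Ak -> Kf
  P6: Fa <- Fn -> Ak -> Kf
  P7: Fa <- Fn -> Kf
The empty set is not sufficient: P4 (Fa <- Au -> Pw -> Ak -> Kf) has no collider blocking it and no conditioned non-collider, so it is open.
Try {Au, Fn}:
  P1: blocked at fork node Au ∈ conditioning set.
  P2: blocked at fork node Au ∈ conditioning set.
  P3: blocked at fork node Au ∈ conditioning set.
  P4: blocked at fork node Au ∈ conditioning set.
  P5: blocked at fork node Fn ∈ conditioning set.
  P6: blocked at fork node Fn ∈ conditioning set.
  P7: blocked at fork node Fn ∈ conditioning set.
{Au, Fn} contains no descendant of Fa and blocks every backdoor path.
Every element of {Au, Fn} is needed (dropping Au leaves P4 open; dropping Fn leaves P5 open), so no proper subset is valid.
Among all size-2 subsets of the eligible variables, only {Au, Fn} blocks every backdoor path, so it is the unique smallest valid adjustment set.

{Au, Fn}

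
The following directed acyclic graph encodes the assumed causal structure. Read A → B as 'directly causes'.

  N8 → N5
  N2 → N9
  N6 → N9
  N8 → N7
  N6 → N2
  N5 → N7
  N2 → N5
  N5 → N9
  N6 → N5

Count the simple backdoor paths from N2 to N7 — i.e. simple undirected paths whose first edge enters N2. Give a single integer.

A backdoor path from N2 to N7 is any simple undirected path whose first edge points into N2 (i.e. leaves N2 via a parent).
Parents of N2: {N6}.
Enumerating:
  P1: N2 <- N6 -> N5 <- N8 -> N7
  P2: N2 <- N6 -> N5 -> N7
  P3: N2 <- N6 -> N9 <- N5 <- N8 -> N7
  P4: N2 <- N6 -> N9 <- N5 -> N7
That exhausts the simple backdoor paths. Count: 4.

4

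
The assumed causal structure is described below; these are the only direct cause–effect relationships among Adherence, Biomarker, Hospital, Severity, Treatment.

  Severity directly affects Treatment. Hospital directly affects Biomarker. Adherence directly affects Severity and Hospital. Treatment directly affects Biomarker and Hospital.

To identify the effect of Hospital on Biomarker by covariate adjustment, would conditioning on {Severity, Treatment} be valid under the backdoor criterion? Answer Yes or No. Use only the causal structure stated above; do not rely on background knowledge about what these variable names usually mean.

Yes

Backdoor paths from Hospital to Biomarker (paths whose first edge points into Hospital):
  P1: Hospital <- Adherence -> Severity -> Treatment -> Biomarker
  P2: Hospital <- Treatment -> Biomarker
Condition 1 (no descendant of Hospital in the set): holds — descendants of Hospital are {Biomarker}; none are in {Severity, Treatment}.
Condition 2 (every backdoor path blocked by {Severity, Treatment}):
  P1: blocked at chain node Severity ∈ conditioning set.
  P2: blocked at fork node Treatment ∈ conditioning set.
{Severity, Treatment} satisfies the backdoor criterion.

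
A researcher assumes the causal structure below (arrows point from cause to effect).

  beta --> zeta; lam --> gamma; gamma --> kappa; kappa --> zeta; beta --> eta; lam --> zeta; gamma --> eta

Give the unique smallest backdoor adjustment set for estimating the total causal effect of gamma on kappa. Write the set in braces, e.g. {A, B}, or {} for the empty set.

Variables eligible for adjustment (non-descendants of gamma, excluding gamma and kappa): {beta, lam}.
Backdoor paths from gamma to kappa:
  P1: gamma <- lam -> zeta <- kappa
Each backdoor path contains an unconditioned collider, so every path is already blocked with the empty conditioning set:
  P1: blocked at collider zeta (neither it nor any descendant is in the conditioning set).
The empty set is therefore the unique smallest valid set.

{}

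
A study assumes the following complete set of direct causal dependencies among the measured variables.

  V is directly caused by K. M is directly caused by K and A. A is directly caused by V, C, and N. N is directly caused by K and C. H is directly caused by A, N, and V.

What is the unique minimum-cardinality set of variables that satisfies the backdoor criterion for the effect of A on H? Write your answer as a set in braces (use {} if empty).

Variables eligible for adjustment (non-descendants of A, excluding A and H): {C, K, N, V}.
Backdoor paths from A to H:
  P1: A <- C -> N <- K -> V -> H
  P2: A <- C -> N -> H
  P3: A <- N <- K -> V -> H
  P4: A <- N -> H
  P5: A <- V <- K -> N -> H
  P6: A <- V -> H
The empty set is not sufficient: P2 (A <- C -> N -> H) has no collider blocking it and no conditioned non-collider, so it is open.
Try {N, V}:
  P1: blocked at chain node V ∈ conditioning set.
  P2: blocked at chain node N ∈ conditioning set.
  P3: blocked at chain node N ∈ conditioning set.
  P4: blocked at fork node N ∈ conditioning set.
  P5: blocked at chain node V ∈ conditioning set.
  P6: blocked at fork node V ∈ conditioning set.
{N, V} contains no descendant of A and blocks every backdoor path.
Every element of {N, V} is needed (dropping N leaves P2 open; dropping V leaves P1 open), so no proper subset is valid.
Among all size-2 subsets of the eligible variables, only {N, V} blocks every backdoor path, so it is the unique smallest valid adjustment set.

{N, V}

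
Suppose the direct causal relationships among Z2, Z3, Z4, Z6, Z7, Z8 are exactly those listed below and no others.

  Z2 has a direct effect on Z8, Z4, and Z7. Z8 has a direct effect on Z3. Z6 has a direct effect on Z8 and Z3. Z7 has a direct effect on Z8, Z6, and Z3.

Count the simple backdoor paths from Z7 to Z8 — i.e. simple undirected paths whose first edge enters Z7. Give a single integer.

A backdoor path from Z7 to Z8 is any simple undirected path whose first edge points into Z7 (i.e. leaves Z7 via a parent).
Parents of Z7: {Z2}.
Enumerating:
  P1: Z7 <- Z2 -> Z8
That exhausts the simple backdoor paths. Count: 1.

1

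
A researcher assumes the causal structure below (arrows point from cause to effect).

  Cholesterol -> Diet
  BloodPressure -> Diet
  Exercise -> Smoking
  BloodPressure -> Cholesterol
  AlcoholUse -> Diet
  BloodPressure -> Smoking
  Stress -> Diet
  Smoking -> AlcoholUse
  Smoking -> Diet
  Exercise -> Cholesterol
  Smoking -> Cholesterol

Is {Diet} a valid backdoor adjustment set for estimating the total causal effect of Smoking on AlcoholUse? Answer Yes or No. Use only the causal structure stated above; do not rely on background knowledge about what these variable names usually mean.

Backdoor paths from Smoking to AlcoholUse (paths whose first edge points into Smoking):
  P1: Smoking <- Exercise -> Cholesterol <- BloodPressure -> Diet <- AlcoholUse
  P2: Smoking <- Exercise -> Cholesterol -> Diet <- AlcoholUse
  P3: Smoking <- BloodPressure -> Cholesterol -> Diet <- AlcoholUse
  P4: Smoking <- BloodPressure -> Diet <- AlcoholUse
Condition 1 (no descendant of Smoking in the set): FAILS — Diet is a descendant of Smoking.
Condition 2 (every backdoor path blocked by {Diet}):
  P1: open — collider(s) Cholesterol, Diet are conditioned on (or have a conditioned descendant) and no non-collider on the path is in the set.
  P2: open — collider(s) Diet are conditioned on (or have a conditioned descendant) and no non-collider on the path is in the set.
  P3: open — collider(s) Diet are conditioned on (or have a conditioned descendant) and no non-collider on the path is in the set.
  P4: open — collider(s) Diet are conditioned on (or have a conditioned descendant) and no non-collider on the path is in the set.
{Diet} does not satisfy the backdoor criterion.

No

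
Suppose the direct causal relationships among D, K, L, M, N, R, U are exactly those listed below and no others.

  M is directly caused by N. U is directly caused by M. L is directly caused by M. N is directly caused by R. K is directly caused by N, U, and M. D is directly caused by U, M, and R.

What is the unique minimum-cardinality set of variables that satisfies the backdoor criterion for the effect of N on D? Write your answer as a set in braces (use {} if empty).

{R}

Variables eligible for adjustment (non-descendants of N, excluding N and D): {R}.
Backdoor paths from N to D:
  P1: N <- R -> D
The empty set is not sufficient: P1 (N <- R -> D) has no collider blocking it and no conditioned non-collider, so it is open.
Try {R}:
  P1: blocked at fork node R ∈ conditioning set.
{R} contains no descendant of N and blocks every backdoor path.
{R} is the unique smallest valid adjustment set.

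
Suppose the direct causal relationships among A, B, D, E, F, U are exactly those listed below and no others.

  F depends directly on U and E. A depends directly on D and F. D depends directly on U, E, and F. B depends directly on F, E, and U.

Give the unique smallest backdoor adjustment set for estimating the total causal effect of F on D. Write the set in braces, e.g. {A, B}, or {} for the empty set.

Variables eligible for adjustment (non-descendants of F, excluding F and D): {E, U}.
Backdoor paths from F to D:
  P1: F <- E -> D
  P2: F <- E -> B <- U -> D
  P3: F <- U -> D
  P4: F <- U -> B <- E -> D
The empty set is not sufficient: P1 (F <- E -> D) has no collider blocking it and no conditioned non-collider, so it is open.
Try {E, U}:
  P1: blocked at fork node E ∈ conditioning set.
  P2: blocked at fork node E ∈ conditioning set.
  P3: blocked at fork node U ∈ conditioning set.
  P4: blocked at fork node U ∈ conditioning set.
{E, U} contains no descendant of F and blocks every backdoor path.
Every element of {E, U} is needed (dropping E leaves P1 open; dropping U leaves P3 open), so no proper subset is valid.
Among all size-2 subsets of the eligible variables, only {E, U} blocks every backdoor path, so it is the unique smallest valid adjustment set.

{E, U}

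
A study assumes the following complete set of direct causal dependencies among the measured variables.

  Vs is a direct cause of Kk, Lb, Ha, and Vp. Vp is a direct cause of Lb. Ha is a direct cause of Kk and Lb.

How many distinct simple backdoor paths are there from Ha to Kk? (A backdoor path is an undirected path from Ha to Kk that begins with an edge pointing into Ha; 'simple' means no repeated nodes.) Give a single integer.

A backdoor path from Ha to Kk is any simple undirected path whose first edge points into Ha (i.e. leaves Ha via a parent).
Parents of Ha: {Vs}.
Enumerating:
  P1: Ha <- Vs -> Kk
That exhausts the simple backdoor paths. Count: 1.

1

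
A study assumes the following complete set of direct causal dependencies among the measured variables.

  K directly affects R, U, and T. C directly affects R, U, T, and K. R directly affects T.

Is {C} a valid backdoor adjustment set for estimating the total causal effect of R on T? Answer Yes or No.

No

Backdoor paths from R to T (paths whose first edge points into R):
  P1: R <- C -> K -> T
  P2: R <- C -> U <- K -> T
  P3: R <- C -> T
  P4: R <- K <- C -> T
  P5: R <- K -> U <- C -> T
  P6: R <- K -> T
Condition 1 (no descendant of R in the set): holds — descendants of R are {T}; none are in {C}.
Condition 2 (every backdoor path blocked by {C}):
  P1: blocked at fork node C ∈ conditioning set.
  P2: blocked at fork node C ∈ conditioning set.
  P3: blocked at fork node C ∈ conditioning set.
  P4: blocked at fork node C ∈ conditioning set.
  P5: blocked at collider U (neither it nor any descendant is in the conditioning set).
  P6: open — no interior node is in the conditioning set.
{C} does not satisfy the backdoor criterion.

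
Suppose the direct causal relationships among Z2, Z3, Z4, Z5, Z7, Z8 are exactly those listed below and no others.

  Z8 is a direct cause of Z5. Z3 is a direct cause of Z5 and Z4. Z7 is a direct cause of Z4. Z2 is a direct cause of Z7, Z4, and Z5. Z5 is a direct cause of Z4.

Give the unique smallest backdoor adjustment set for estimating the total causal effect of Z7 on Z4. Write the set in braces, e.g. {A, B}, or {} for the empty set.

{Z2}

Variables eligible for adjustment (non-descendants of Z7, excluding Z7 and Z4): {Z2, Z3, Z5, Z8}.
Backdoor paths from Z7 to Z4:
  P1: Z7 <- Z2 -> Z5 <- Z3 -> Z4
  P2: Z7 <- Z2 -> Z5 -> Z4
  P3: Z7 <- Z2 -> Z4
The empty set is not sufficient: P2 (Z7 <- Z2 -> Z5 -> Z4) has no collider blocking it and no conditioned non-collider, so it is open.
Try {Z2}:
  P1: blocked at fork node Z2 ∈ conditioning set.
  P2: blocked at fork node Z2 ∈ conditioning set.
  P3: blocked at fork node Z2 ∈ conditioning set.
{Z2} contains no descendant of Z7 and blocks every backdoor path.
No other singleton works — e.g. {Z3} leaves P2 open — so {Z2} is the unique smallest valid adjustment set.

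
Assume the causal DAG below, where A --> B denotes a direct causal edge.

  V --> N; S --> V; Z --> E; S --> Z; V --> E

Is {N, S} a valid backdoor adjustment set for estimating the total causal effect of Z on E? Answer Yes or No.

Backdoor paths from Z to E (paths whose first edge points into Z):
  P1: Z <- S -> V -> E
Condition 1 (no descendant of Z in the set): holds — descendants of Z are {E}; none are in {N, S}.
Condition 2 (every backdoor path blocked by {N, S}):
  P1: blocked at fork node S ∈ conditioning set.
{N, S} satisfies the backdoor criterion.

Yes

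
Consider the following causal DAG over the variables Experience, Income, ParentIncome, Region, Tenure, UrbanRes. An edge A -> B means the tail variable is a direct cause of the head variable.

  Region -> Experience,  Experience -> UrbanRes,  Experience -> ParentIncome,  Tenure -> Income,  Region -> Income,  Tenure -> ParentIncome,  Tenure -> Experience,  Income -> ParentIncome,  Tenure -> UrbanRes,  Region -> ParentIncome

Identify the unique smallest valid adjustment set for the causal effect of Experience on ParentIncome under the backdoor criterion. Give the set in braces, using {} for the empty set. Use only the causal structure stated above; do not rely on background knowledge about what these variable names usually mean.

{Region, Tenure}

Variables eligible for adjustment (non-descendants of Experience, excluding Experience and ParentIncome): {Income, Region, Tenure}.
Backdoor paths from Experience to ParentIncome:
  P1: Experience <- Region -> Income <- Tenure -> ParentIncome
  P2: Experience <- Region -> Income -> ParentIncome
  P3: Experience <- Region -> ParentIncome
  P4: Experience <- Tenure -> Income <- Region -> ParentIncome
  P5: Experience <- Tenure -> Income -> ParentIncome
  P6: Experience <- Tenure -> ParentIncome
The empty set is not sufficient: P2 (Experience <- Region -> Income -> ParentIncome) has no collider blocking it and no conditioned non-collider, so it is open.
Try {Region, Tenure}:
  P1: blocked at fork node Region ∈ conditioning set.
  P2: blocked at fork node Region ∈ conditioning set.
  P3: blocked at fork node Region ∈ conditioning set.
  P4: blocked at fork node Tenure ∈ conditioning set.
  P5: blocked at fork node Tenure ∈ conditioning set.
  P6: blocked at fork node Tenure ∈ conditioning set.
{Region, Tenure} contains no descendant of Experience and blocks every backdoor path.
Every element of {Region, Tenure} is needed (dropping Region leaves P2 open; dropping Tenure leaves P5 open), so no proper subset is valid.
Among all size-2 subsets of the eligible variables, only {Region, Tenure} blocks every backdoor path, so it is the unique smallest valid adjustment set.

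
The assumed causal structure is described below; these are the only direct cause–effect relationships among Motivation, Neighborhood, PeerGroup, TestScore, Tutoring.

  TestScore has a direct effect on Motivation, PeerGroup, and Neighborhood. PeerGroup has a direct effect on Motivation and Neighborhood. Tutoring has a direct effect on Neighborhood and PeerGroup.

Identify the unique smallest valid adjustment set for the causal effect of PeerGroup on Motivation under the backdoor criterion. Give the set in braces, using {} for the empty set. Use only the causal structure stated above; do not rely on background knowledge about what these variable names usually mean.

Variables eligible for adjustment (non-descendants of PeerGroup, excluding PeerGroup and Motivation): {TestScore, Tutoring}.
Backdoor paths from PeerGroup to Motivation:
  P1: PeerGroup <- Tutoring -> Neighborhood <- TestScore -> Motivation
  P2: PeerGroup <- TestScore -> Motivation
The empty set is not sufficient: P2 (PeerGroup <- TestScore -> Motivation) has no collider blocking it and no conditioned non-collider, so it is open.
Try {TestScore}:
  P1: blocked at collider Neighborhood (neither it nor any descendant is in the conditioning set).
  P2: blocked at fork node TestScore ∈ conditioning set.
{TestScore} contains no descendant of PeerGroup and blocks every backdoor path.
No other singleton works — e.g. {Tutoring} leaves P2 open — so {TestScore} is the unique smallest valid adjustment set.

{TestScore}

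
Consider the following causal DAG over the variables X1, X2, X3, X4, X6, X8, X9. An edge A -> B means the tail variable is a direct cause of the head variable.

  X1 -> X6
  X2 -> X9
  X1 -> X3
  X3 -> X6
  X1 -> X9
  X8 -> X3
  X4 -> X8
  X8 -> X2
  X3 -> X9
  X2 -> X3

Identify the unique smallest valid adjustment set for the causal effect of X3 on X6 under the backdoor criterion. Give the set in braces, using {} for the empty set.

Variables eligible for adjustment (non-descendants of X3, excluding X3 and X6): {X1, X2, X4, X8}.
Backdoor paths from X3 to X6:
  P1: X3 <- X8 -> X2 -> X9 <- X1 -> X6
  P2: X3 <- X2 -> X9 <- X1 -> X6
  P3: X3 <- X1 -> X6
The empty set is not sufficient: P3 (X3 <- X1 -> X6) has no collider blocking it and no conditioned non-collider, so it is open.
Try {X1}:
  P1: blocked at collider X9 (neither it nor any descendant is in the conditioning set).
  P2: blocked at collider X9 (neither it nor any descendant is in the conditioning set).
  P3: blocked at fork node X1 ∈ conditioning set.
{X1} contains no descendant of X3 and blocks every backdoor path.
No other singleton works — e.g. {X4} leaves P3 open — so {X1} is the unique smallest valid adjustment set.

{X1}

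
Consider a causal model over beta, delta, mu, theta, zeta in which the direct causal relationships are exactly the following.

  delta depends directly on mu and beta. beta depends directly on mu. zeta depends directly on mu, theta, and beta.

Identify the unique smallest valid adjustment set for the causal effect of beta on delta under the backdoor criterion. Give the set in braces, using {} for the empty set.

{mu}

Variables eligible for adjustment (non-descendants of beta, excluding beta and delta): {mu, theta}.
Backdoor paths from beta to delta:
  P1: beta <- mu -> delta
The empty set is not sufficient: P1 (beta <- mu -> delta) has no collider blocking it and no conditioned non-collider, so it is open.
Try {mu}:
  P1: blocked at fork node mu ∈ conditioning set.
{mu} contains no descendant of beta and blocks every backdoor path.
No other singleton works — e.g. {theta} leaves P1 open — so {mu} is the unique smallest valid adjustment set.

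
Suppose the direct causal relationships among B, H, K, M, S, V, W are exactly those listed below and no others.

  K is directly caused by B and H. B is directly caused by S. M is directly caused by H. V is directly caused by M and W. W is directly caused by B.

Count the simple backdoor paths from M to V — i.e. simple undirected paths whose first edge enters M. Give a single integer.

A backdoor path from M to V is any simple undirected path whose first edge points into M (i.e. leaves M via a parent).
Parents of M: {H}.
Enumerating:
  P1: M <- H -> K <- B -> W -> V
That exhausts the simple backdoor paths. Count: 1.

1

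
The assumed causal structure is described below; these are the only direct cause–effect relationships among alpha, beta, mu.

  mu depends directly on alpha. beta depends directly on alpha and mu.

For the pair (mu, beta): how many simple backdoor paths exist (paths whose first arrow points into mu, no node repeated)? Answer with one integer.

1

A backdoor path from mu to beta is any simple undirected path whose first edge points into mu (i.e. leaves mu via a parent).
Parents of mu: {alpha}.
Enumerating:
  P1: mu <- alpha -> beta
That exhausts the simple backdoor paths. Count: 1.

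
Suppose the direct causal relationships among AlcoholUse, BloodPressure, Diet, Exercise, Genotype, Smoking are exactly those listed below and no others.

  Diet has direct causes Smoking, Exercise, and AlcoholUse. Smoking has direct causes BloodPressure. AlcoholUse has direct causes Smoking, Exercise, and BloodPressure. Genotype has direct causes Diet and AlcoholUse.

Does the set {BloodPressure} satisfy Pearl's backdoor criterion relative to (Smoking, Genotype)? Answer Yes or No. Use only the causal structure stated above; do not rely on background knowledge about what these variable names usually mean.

Yes

Backdoor paths from Smoking to Genotype (paths whose first edge points into Smoking):
  P1: Smoking <- BloodPressure -> AlcoholUse <- Exercise -> Diet -> Genotype
  P2: Smoking <- BloodPressure -> AlcoholUse -> Diet -> Genotype
  P3: Smoking <- BloodPressure -> AlcoholUse -> Genotype
Condition 1 (no descendant of Smoking in the set): holds — descendants of Smoking are {AlcoholUse, Diet, Genotype}; none are in {BloodPressure}.
Condition 2 (every backdoor path blocked by {BloodPressure}):
  P1: blocked at fork node BloodPressure ∈ conditioning set.
  P2: blocked at fork node BloodPressure ∈ conditioning set.
  P3: blocked at fork node BloodPressure ∈ conditioning set.
{BloodPressure} satisfies the backdoor criterion.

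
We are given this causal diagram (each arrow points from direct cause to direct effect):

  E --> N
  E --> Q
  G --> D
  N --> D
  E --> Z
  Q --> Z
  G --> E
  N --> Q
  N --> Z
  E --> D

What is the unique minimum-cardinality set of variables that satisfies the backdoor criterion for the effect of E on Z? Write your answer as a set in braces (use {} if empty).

{}

Variables eligible for adjustment (non-descendants of E, excluding E and Z): {G}.
Backdoor paths from E to Z:
  P1: E <- G -> D <- N -> Q -> Z
  P2: E <- G -> D <- N -> Z
Each backdoor path contains an unconditioned collider, so every path is already blocked with the empty conditioning set:
  P1: blocked at collider D (neither it nor any descendant is in the conditioning set).
  P2: blocked at collider D (neither it nor any descendant is in the conditioning set).
The empty set is therefore the unique smallest valid set.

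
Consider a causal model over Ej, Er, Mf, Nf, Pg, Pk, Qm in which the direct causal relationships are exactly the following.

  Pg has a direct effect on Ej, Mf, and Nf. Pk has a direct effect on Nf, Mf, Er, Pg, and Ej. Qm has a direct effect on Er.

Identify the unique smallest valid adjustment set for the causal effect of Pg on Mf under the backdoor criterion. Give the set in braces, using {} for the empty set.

Variables eligible for adjustment (non-descendants of Pg, excluding Pg and Mf): {Er, Pk, Qm}.
Backdoor paths from Pg to Mf:
  P1: Pg <- Pk -> Mf
The empty set is not sufficient: P1 (Pg <- Pk -> Mf) has no collider blocking it and no conditioned non-collider, so it is open.
Try {Pk}:
  P1: blocked at fork node Pk ∈ conditioning set.
{Pk} contains no descendant of Pg and blocks every backdoor path.
No other singleton works — e.g. {Qm} leaves P1 open — so {Pk} is the unique smallest valid adjustment set.

{Pk}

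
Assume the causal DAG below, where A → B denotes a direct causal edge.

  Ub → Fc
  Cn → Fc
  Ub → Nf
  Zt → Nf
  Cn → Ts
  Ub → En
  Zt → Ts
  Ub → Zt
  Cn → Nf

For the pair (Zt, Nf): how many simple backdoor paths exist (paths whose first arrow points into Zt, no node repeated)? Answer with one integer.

A backdoor path from Zt to Nf is any simple undirected path whose first edge points into Zt (i.e. leaves Zt via a parent).
Parents of Zt: {Ub}.
Enumerating:
  P1: Zt <- Ub -> Nf
  P2: Zt <- Ub -> Fc <- Cn -> Nf
That exhausts the simple backdoor paths. Count: 2.

2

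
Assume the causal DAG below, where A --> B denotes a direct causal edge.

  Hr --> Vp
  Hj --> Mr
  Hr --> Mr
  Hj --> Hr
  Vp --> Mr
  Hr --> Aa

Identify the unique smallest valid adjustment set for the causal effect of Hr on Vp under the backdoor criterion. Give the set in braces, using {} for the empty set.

{}

Variables eligible for adjustment (non-descendants of Hr, excluding Hr and Vp): {Hj}.
Backdoor paths from Hr to Vp:
  P1: Hr <- Hj -> Mr <- Vp
Each backdoor path contains an unconditioned collider, so every path is already blocked with the empty conditioning set:
  P1: blocked at collider Mr (neither it nor any descendant is in the conditioning set).
The empty set is therefore the unique smallest valid set.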